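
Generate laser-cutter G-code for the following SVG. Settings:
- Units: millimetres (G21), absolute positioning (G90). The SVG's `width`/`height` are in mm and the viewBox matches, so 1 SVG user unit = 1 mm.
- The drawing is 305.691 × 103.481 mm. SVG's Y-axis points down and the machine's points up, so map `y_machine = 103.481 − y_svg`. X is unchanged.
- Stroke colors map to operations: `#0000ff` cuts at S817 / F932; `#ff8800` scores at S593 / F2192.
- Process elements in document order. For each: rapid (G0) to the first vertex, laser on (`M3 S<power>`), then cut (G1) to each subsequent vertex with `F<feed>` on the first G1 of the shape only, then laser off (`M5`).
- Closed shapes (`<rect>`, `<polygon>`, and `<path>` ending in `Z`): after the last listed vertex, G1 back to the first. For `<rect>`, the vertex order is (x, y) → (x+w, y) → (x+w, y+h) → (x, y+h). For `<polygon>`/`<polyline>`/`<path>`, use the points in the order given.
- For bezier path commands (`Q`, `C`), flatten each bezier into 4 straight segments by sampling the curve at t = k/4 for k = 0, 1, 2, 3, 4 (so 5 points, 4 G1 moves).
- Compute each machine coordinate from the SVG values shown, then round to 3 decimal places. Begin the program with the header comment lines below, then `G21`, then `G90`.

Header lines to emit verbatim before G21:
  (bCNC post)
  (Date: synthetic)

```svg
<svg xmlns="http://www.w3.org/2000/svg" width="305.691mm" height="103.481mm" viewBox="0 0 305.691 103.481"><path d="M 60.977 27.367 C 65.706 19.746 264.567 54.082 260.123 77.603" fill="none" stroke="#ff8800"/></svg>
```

viewBox `0 0 305.691 103.481` with mm width/height → 1 unit = 1 mm. Flip: y_m = 103.481 − y_svg.

**Shape 1** — `<path>` cubic bezier, stroke `#ff8800` → score (S593, F2192). Control points (SVG): P0=(60.977,27.367), P1=(65.706,19.746), P2=(264.567,54.082), P3=(260.123,77.603); sampled at t=k/4. Machine vertices: (60.977,76.114) → (94.714,74.787) → (163.990,62.674) → (231.546,44.722) → (260.123,25.878). Open path.

(bCNC post)
(Date: synthetic)
G21
G90
G0 X60.977 Y76.114
M3 S593
G1 X94.714 Y74.787 F2192
G1 X163.990 Y62.674
G1 X231.546 Y44.722
G1 X260.123 Y25.878
M5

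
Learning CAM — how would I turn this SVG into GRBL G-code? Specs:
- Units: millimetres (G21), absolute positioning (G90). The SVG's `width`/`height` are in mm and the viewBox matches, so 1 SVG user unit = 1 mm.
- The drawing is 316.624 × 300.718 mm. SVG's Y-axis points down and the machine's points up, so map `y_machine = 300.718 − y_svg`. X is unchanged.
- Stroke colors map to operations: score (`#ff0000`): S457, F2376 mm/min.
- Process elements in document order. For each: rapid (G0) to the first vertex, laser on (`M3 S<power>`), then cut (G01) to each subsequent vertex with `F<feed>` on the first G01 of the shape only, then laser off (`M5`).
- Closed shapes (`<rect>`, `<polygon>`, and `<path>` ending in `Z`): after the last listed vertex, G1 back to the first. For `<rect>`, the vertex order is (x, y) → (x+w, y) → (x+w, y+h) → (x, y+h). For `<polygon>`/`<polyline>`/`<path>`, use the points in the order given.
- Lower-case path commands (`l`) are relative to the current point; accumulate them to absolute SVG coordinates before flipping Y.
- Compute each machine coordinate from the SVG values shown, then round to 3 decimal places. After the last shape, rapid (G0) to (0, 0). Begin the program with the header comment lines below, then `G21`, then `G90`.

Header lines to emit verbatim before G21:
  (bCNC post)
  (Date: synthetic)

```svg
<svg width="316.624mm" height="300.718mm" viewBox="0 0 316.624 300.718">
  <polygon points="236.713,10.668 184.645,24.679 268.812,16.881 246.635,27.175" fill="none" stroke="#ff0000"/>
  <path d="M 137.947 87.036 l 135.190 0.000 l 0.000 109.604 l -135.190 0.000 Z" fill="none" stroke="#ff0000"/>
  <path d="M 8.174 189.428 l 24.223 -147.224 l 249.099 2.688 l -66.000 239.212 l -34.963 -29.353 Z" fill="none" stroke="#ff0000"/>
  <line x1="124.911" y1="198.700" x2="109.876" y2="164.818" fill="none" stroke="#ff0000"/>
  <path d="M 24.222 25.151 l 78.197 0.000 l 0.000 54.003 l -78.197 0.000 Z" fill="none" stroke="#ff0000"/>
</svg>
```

viewBox `0 0 316.624 300.718` with mm width/height → 1 unit = 1 mm. Flip: y_m = 300.718 − y_svg.

**Shape 1** — `<polygon>` closed polygon, stroke `#ff0000` → score (S457, F2376). Machine vertices: (236.713,290.050) → (184.645,276.039) → (268.812,283.837) → (246.635,273.543) → (236.713,290.050). Closed: final G1 returns to the first vertex.

**Shape 2** — `<path>` rectangle, stroke `#ff0000` → score (S457, F2376). Machine vertices: (137.947,213.682) → (273.137,213.682) → (273.137,104.078) → (137.947,104.078) → (137.947,213.682). Closed: final G1 returns to the first vertex.

**Shape 3** — `<path>` closed polygon, stroke `#ff0000` → score (S457, F2376). Machine vertices: (8.174,111.290) → (32.397,258.514) → (281.496,255.826) → (215.496,16.614) → (180.533,45.967) → (8.174,111.290). Closed: final G1 returns to the first vertex.

**Shape 4** — `<line>` line segment, stroke `#ff0000` → score (S457, F2376). Machine vertices: (124.911,102.018) → (109.876,135.900). Open path.

**Shape 5** — `<path>` rectangle, stroke `#ff0000` → score (S457, F2376). Machine vertices: (24.222,275.567) → (102.419,275.567) → (102.419,221.564) → (24.222,221.564) → (24.222,275.567). Closed: final G1 returns to the first vertex.

(bCNC post)
(Date: synthetic)
G21
G90
G0 X236.713 Y290.050
M3 S457
G01 X184.645 Y276.039 F2376
G01 X268.812 Y283.837
G01 X246.635 Y273.543
G01 X236.713 Y290.050
M5
G0 X137.947 Y213.682
M3 S457
G01 X273.137 Y213.682 F2376
G01 X273.137 Y104.078
G01 X137.947 Y104.078
G01 X137.947 Y213.682
M5
G0 X8.174 Y111.290
M3 S457
G01 X32.397 Y258.514 F2376
G01 X281.496 Y255.826
G01 X215.496 Y16.614
G01 X180.533 Y45.967
G01 X8.174 Y111.290
M5
G0 X124.911 Y102.018
M3 S457
G01 X109.876 Y135.900 F2376
M5
G0 X24.222 Y275.567
M3 S457
G01 X102.419 Y275.567 F2376
G01 X102.419 Y221.564
G01 X24.222 Y221.564
G01 X24.222 Y275.567
M5
G0 X0.000 Y0.000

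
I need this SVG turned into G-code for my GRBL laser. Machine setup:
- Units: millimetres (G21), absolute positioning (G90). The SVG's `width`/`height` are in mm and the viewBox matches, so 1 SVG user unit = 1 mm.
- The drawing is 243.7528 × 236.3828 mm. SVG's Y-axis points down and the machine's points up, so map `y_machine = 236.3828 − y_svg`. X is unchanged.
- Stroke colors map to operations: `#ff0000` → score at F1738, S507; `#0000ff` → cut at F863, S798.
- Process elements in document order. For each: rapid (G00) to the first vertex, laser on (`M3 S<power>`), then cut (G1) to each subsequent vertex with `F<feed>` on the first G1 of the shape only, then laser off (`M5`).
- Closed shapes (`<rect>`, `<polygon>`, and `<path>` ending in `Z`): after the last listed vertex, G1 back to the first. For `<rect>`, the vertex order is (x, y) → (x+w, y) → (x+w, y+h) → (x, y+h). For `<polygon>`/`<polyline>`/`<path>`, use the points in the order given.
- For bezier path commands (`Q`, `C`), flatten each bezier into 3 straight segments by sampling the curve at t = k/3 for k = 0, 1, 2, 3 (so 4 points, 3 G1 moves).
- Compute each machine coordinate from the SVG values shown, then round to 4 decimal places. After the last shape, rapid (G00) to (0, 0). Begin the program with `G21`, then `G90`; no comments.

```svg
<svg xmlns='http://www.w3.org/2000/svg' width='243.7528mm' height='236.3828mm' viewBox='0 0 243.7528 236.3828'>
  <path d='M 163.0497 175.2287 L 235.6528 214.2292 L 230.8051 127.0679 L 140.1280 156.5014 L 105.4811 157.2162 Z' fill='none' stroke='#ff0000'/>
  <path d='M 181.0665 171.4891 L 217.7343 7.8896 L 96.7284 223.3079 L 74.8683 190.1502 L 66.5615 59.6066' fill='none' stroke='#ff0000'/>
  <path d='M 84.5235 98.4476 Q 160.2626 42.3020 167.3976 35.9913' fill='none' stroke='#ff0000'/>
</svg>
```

1 u = 1 mm; y_m = 236.3828 − y.

[1] `<path>` closed polygon, #ff0000→score S507 F1738: (163.0497,61.1541) → (235.6528,22.1536) → (230.8051,109.3149) → (140.1280,79.8814) → (105.4811,79.1666) → (163.0497,61.1541) (closed)

[2] `<path>` open polyline, #ff0000→score S507 F1738: (181.0665,64.8937) → (217.7343,228.4932) → (96.7284,13.0749) → (74.8683,46.2326) → (66.5615,176.7762)

[3] `<path>` quadratic bezier, #ff0000→score S507 F1738: (84.5235,137.9352) → (127.3936,169.8284) → (155.0183,190.6472) → (167.3976,200.3915)

G21
G90
G00 X163.0497 Y61.1541
M3 S507
G1 X235.6528 Y22.1536 F1738
G1 X230.8051 Y109.3149
G1 X140.1280 Y79.8814
G1 X105.4811 Y79.1666
G1 X163.0497 Y61.1541
M5
G00 X181.0665 Y64.8937
M3 S507
G1 X217.7343 Y228.4932 F1738
G1 X96.7284 Y13.0749
G1 X74.8683 Y46.2326
G1 X66.5615 Y176.7762
M5
G00 X84.5235 Y137.9352
M3 S507
G1 X127.3936 Y169.8284 F1738
G1 X155.0183 Y190.6472
G1 X167.3976 Y200.3915
M5
G00 X0.0000 Y0.0000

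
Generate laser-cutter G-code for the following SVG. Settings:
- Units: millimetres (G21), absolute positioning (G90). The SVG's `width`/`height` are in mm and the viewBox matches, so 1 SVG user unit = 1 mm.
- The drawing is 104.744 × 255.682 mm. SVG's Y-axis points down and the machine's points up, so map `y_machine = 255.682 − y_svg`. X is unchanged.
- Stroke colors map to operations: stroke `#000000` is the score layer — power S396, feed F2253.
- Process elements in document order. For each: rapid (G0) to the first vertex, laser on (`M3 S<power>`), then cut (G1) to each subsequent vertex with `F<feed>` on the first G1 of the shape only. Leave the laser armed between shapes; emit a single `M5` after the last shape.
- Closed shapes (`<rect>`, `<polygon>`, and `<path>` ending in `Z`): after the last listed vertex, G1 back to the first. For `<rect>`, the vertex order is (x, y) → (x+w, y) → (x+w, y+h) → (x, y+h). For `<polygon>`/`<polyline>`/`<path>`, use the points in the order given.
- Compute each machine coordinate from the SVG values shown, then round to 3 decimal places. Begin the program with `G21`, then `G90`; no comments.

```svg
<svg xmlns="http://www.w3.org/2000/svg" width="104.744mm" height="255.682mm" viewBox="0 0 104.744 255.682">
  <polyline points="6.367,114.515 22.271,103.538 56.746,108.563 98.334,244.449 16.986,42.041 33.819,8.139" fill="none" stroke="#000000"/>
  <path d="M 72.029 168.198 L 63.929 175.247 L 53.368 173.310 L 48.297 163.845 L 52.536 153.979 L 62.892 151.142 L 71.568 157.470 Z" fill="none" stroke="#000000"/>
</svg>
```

G21
G90
G0 X6.367 Y141.167
M3 S396
G1 X22.271 Y152.144 F2253
G1 X56.746 Y147.119
G1 X98.334 Y11.233
G1 X16.986 Y213.641
G1 X33.819 Y247.543
G0 X72.029 Y87.484
M3 S396
G1 X63.929 Y80.435 F2253
G1 X53.368 Y82.372
G1 X48.297 Y91.837
G1 X52.536 Y101.703
G1 X62.892 Y104.540
G1 X71.568 Y98.212
G1 X72.029 Y87.484
M5

Since the viewBox matches the mm dimensions, user units are millimetres directly. The only transform is the Y-flip y_m = 255.682 − y_svg.

Shape 1 is a open polyline drawn with `<polyline>`. Its stroke #000000 means score at S396, F2253. After flipping Y the toolpath is (6.367,141.167) → (22.271,152.144) → (56.746,147.119) → (98.334,11.233) → (16.986,213.641) → (33.819,247.543).

Shape 2 is a regular polygon drawn with `<path>`. Its stroke #000000 means score at S396, F2253. After flipping Y the toolpath is (72.029,87.484) → (63.929,80.435) → (53.368,82.372) → (48.297,91.837) → (52.536,101.703) → (62.892,104.540) → (71.568,98.212) → (72.029,87.484), returning to the start.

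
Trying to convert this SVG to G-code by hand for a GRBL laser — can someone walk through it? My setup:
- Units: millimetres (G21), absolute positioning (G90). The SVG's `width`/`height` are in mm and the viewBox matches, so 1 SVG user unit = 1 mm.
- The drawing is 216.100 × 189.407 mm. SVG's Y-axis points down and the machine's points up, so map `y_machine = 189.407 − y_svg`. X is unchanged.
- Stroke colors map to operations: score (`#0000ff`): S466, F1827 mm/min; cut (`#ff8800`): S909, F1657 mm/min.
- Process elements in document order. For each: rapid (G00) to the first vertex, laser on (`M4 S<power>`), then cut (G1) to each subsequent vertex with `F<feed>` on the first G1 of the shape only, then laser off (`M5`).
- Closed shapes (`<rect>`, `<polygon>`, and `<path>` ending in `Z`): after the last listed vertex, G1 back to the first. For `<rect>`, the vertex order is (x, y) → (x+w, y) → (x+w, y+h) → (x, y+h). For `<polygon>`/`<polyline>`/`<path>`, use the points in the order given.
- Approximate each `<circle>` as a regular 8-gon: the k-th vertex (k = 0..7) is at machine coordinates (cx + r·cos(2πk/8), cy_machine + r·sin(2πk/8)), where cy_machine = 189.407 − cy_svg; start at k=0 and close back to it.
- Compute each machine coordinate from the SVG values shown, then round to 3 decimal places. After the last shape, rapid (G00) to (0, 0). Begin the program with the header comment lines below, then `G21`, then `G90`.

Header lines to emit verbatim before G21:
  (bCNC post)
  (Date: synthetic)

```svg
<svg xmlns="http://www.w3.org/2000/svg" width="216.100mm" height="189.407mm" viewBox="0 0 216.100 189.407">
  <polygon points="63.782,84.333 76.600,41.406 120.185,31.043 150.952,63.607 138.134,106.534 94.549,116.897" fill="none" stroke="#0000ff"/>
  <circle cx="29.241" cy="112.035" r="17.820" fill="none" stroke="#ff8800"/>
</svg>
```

(bCNC post)
(Date: synthetic)
G21
G90
G00 X63.782 Y105.074
M4 S466
G1 X76.600 Y148.001 F1827
G1 X120.185 Y158.364
G1 X150.952 Y125.800
G1 X138.134 Y82.873
G1 X94.549 Y72.510
G1 X63.782 Y105.074
M5
G00 X47.061 Y77.372
M4 S909
G1 X41.842 Y89.973 F1657
G1 X29.241 Y95.192
G1 X16.640 Y89.973
G1 X11.421 Y77.372
G1 X16.640 Y64.771
G1 X29.241 Y59.552
G1 X41.842 Y64.771
G1 X47.061 Y77.372
M5
G00 X0.000 Y0.000

Since the viewBox matches the mm dimensions, user units are millimetres directly. The only transform is the Y-flip y_m = 189.407 − y_svg.

Shape 1 is a regular polygon drawn with `<polygon>`. Its stroke #0000ff means score at S466, F1827. After flipping Y the toolpath is (63.782,105.074) → (76.600,148.001) → (120.185,158.364) → (150.952,125.800) → (138.134,82.873) → (94.549,72.510) → (63.782,105.074), returning to the start.

Shape 2 is a circle drawn with `<circle>`. Its stroke #ff8800 means cut at S909, F1657. After flipping Y the toolpath is (47.061,77.372) → (41.842,89.973) → (29.241,95.192) → (16.640,89.973) → (11.421,77.372) → (16.640,64.771) → (29.241,59.552) → (41.842,64.771) → (47.061,77.372), returning to the start.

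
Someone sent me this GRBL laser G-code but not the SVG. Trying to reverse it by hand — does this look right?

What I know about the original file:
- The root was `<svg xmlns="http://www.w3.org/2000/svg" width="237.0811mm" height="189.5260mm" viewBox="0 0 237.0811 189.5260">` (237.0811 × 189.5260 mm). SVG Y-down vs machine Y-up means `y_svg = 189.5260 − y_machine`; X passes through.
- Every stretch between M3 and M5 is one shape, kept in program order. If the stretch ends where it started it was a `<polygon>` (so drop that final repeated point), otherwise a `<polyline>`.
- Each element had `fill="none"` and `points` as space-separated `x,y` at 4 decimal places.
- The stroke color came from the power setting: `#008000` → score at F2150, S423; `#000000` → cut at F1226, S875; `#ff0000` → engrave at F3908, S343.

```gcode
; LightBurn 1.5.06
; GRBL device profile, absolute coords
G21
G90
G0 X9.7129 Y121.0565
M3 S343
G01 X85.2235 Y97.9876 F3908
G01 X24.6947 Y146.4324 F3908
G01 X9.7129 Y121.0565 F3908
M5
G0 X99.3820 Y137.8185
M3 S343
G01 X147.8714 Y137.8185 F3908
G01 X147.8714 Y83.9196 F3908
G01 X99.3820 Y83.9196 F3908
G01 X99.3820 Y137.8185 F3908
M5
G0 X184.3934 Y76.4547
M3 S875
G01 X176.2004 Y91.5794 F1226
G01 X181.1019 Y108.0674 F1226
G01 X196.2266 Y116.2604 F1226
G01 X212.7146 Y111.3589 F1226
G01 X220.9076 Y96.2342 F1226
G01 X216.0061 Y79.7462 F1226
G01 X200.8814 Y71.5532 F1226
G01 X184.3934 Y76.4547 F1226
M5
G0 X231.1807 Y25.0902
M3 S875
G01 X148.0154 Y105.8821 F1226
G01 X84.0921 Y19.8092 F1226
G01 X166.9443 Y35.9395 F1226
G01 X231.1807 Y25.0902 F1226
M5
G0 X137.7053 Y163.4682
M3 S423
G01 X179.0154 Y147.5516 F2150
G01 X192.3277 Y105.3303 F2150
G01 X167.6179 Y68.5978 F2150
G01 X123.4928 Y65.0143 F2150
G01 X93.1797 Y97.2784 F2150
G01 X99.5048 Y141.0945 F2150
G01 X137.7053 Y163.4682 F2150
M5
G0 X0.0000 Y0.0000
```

Each laser-on run becomes one SVG element. Flip Y back into SVG space with y_svg = 189.5260 − y_machine.

Run 1: the run's S343 means `#ff0000` (engrave). The run returns to its start, so emit a `<polygon>` with points (Y-flipped): 9.7129,68.4695 85.2235,91.5384 24.6947,43.0936.

Run 2: the run's S343 means `#ff0000` (engrave). The run returns to its start, so emit a `<polygon>` with points (Y-flipped): 99.3820,51.7075 147.8714,51.7075 147.8714,105.6064 99.3820,105.6064.

Run 3: S875 ⇒ cut layer `#000000`. The run returns to its start, so emit a `<polygon>` with points (Y-flipped): 184.3934,113.0713 176.2004,97.9466 181.1019,81.4586 196.2266,73.2656 212.7146,78.1671 220.9076,93.2918 216.0061,109.7798 200.8814,117.9728.

Run 4: the run's S875 means `#000000` (cut). The run returns to its start, so emit a `<polygon>` with points (Y-flipped): 231.1807,164.4358 148.0154,83.6439 84.0921,169.7168 166.9443,153.5865.

Run 5: the run's S423 means `#008000` (score). The run returns to its start, so emit a `<polygon>` with points (Y-flipped): 137.7053,26.0578 179.0154,41.9744 192.3277,84.1957 167.6179,120.9282 123.4928,124.5117 93.1797,92.2476 99.5048,48.4315.

<svg xmlns="http://www.w3.org/2000/svg" width="237.0811mm" height="189.5260mm" viewBox="0 0 237.0811 189.5260">
  <polygon points="9.7129,68.4695 85.2235,91.5384 24.6947,43.0936" fill="none" stroke="#ff0000"/>
  <polygon points="99.3820,51.7075 147.8714,51.7075 147.8714,105.6064 99.3820,105.6064" fill="none" stroke="#ff0000"/>
  <polygon points="184.3934,113.0713 176.2004,97.9466 181.1019,81.4586 196.2266,73.2656 212.7146,78.1671 220.9076,93.2918 216.0061,109.7798 200.8814,117.9728" fill="none" stroke="#000000"/>
  <polygon points="231.1807,164.4358 148.0154,83.6439 84.0921,169.7168 166.9443,153.5865" fill="none" stroke="#000000"/>
  <polygon points="137.7053,26.0578 179.0154,41.9744 192.3277,84.1957 167.6179,120.9282 123.4928,124.5117 93.1797,92.2476 99.5048,48.4315" fill="none" stroke="#008000"/>
</svg>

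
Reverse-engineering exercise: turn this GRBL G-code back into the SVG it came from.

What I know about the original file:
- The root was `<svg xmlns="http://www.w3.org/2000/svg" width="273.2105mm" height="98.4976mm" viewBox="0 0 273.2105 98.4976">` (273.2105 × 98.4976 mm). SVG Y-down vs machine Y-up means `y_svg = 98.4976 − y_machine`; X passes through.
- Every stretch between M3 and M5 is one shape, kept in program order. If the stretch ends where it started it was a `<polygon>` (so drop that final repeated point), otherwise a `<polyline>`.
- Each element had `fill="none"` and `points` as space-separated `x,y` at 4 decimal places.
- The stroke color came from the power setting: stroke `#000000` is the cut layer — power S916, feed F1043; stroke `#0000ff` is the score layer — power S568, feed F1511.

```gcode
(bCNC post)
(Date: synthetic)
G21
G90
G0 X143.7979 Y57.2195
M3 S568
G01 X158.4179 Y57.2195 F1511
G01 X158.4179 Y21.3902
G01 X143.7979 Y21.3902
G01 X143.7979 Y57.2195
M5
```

Each laser-on run becomes one SVG element. Flip Y back into SVG space with y_svg = 98.4976 − y_machine. Every run uses S568, so all elements get stroke `#0000ff` (score).

Run 1: The run returns to its start, so emit a `<polygon>` with points (Y-flipped): 143.7979,41.2781 158.4179,41.2781 158.4179,77.1074 143.7979,77.1074.

<svg xmlns="http://www.w3.org/2000/svg" width="273.2105mm" height="98.4976mm" viewBox="0 0 273.2105 98.4976">
  <polygon points="143.7979,41.2781 158.4179,41.2781 158.4179,77.1074 143.7979,77.1074" fill="none" stroke="#0000ff"/>
</svg>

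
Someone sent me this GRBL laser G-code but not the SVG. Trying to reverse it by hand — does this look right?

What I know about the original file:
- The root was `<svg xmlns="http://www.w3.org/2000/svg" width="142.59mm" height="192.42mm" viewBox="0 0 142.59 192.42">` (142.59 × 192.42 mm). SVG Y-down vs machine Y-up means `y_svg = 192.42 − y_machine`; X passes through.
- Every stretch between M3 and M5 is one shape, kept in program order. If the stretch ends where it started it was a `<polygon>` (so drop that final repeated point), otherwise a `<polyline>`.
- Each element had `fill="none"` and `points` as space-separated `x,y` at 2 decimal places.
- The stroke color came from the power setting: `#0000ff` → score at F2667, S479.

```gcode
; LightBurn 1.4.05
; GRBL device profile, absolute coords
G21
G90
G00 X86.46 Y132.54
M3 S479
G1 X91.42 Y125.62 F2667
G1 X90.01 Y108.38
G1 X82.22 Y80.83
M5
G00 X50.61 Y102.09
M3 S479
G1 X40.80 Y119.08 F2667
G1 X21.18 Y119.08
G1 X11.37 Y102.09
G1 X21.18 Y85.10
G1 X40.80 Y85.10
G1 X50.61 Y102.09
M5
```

Each laser-on run becomes one SVG element. Flip Y back into SVG space with y_svg = 192.42 − y_machine. Every run uses S479, so all elements get stroke `#0000ff` (score).

Run 1: The run is open, so emit a `<polyline>` with points (Y-flipped): 86.46,59.88 91.42,66.80 90.01,84.04 82.22,111.59.

Run 2: The run returns to its start, so emit a `<polygon>` with points (Y-flipped): 50.61,90.33 40.80,73.34 21.18,73.34 11.37,90.33 21.18,107.32 40.80,107.32.

<svg xmlns="http://www.w3.org/2000/svg" width="142.59mm" height="192.42mm" viewBox="0 0 142.59 192.42">
  <polyline points="86.46,59.88 91.42,66.80 90.01,84.04 82.22,111.59" fill="none" stroke="#0000ff"/>
  <polygon points="50.61,90.33 40.80,73.34 21.18,73.34 11.37,90.33 21.18,107.32 40.80,107.32" fill="none" stroke="#0000ff"/>
</svg>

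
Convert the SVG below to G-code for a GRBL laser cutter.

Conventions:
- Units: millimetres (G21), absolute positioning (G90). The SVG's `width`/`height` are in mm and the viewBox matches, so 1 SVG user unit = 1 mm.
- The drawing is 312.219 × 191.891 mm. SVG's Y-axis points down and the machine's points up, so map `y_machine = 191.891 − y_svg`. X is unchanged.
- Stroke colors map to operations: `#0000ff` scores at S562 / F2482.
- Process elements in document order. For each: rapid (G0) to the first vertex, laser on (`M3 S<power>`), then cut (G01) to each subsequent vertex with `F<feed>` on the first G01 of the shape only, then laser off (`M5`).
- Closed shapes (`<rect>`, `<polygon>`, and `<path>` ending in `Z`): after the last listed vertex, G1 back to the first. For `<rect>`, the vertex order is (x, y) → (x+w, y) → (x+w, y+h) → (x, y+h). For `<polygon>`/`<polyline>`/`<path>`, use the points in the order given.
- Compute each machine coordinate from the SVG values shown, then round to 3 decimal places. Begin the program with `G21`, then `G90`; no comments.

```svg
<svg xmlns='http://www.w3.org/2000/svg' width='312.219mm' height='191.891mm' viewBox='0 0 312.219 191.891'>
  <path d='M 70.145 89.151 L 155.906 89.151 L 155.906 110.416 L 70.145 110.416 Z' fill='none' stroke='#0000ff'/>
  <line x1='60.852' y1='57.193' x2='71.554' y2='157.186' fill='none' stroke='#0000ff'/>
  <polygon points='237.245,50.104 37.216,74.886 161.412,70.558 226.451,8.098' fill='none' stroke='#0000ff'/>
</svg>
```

viewBox `0 0 312.219 191.891` with mm width/height → 1 unit = 1 mm. Flip: y_m = 191.891 − y_svg.

**Shape 1** — `<path>` rectangle, stroke `#0000ff` → score (S562, F2482). Machine vertices: (70.145,102.740) → (155.906,102.740) → (155.906,81.475) → (70.145,81.475) → (70.145,102.740). Closed: final G1 returns to the first vertex.

**Shape 2** — `<line>` line segment, stroke `#0000ff` → score (S562, F2482). Machine vertices: (60.852,134.698) → (71.554,34.705). Open path.

**Shape 3** — `<polygon>` closed polygon, stroke `#0000ff` → score (S562, F2482). Machine vertices: (237.245,141.787) → (37.216,117.005) → (161.412,121.333) → (226.451,183.793) → (237.245,141.787). Closed: final G1 returns to the first vertex.

G21
G90
G0 X70.145 Y102.740
M3 S562
G01 X155.906 Y102.740 F2482
G01 X155.906 Y81.475
G01 X70.145 Y81.475
G01 X70.145 Y102.740
M5
G0 X60.852 Y134.698
M3 S562
G01 X71.554 Y34.705 F2482
M5
G0 X237.245 Y141.787
M3 S562
G01 X37.216 Y117.005 F2482
G01 X161.412 Y121.333
G01 X226.451 Y183.793
G01 X237.245 Y141.787
M5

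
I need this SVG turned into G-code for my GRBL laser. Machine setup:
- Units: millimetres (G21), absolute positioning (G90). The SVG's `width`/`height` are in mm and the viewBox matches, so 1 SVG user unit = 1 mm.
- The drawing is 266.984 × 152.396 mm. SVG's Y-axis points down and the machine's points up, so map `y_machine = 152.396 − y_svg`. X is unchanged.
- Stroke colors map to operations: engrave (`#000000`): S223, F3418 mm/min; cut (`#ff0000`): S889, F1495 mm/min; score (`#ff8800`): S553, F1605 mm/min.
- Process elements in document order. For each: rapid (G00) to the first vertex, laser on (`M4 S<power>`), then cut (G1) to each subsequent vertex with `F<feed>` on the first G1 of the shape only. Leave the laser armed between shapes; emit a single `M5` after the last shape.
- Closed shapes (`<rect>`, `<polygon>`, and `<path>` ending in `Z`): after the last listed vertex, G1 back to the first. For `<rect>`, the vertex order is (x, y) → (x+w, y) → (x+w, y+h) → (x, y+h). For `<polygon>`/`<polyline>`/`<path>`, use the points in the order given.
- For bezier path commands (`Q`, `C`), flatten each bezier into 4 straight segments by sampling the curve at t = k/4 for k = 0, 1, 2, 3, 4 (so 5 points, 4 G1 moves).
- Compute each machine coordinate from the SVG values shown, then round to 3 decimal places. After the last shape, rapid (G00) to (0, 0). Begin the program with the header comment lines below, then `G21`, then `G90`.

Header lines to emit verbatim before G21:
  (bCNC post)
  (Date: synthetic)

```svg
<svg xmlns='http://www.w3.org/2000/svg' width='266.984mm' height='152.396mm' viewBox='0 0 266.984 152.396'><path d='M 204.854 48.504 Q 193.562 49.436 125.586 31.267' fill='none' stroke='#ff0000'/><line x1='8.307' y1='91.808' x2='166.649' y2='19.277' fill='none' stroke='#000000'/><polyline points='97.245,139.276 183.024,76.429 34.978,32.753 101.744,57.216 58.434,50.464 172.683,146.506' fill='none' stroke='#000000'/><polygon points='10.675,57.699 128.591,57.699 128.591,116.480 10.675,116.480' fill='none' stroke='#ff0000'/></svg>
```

(bCNC post)
(Date: synthetic)
G21
G90
G00 X204.854 Y103.892
M4 S889
G1 X195.665 Y104.620 F1495
G1 X179.391 Y107.735
G1 X156.031 Y113.238
G1 X125.586 Y121.129
G00 X8.307 Y60.588
M4 S223
G1 X166.649 Y133.119 F3418
G00 X97.245 Y13.120
M4 S223
G1 X183.024 Y75.967 F3418
G1 X34.978 Y119.643
G1 X101.744 Y95.180
G1 X58.434 Y101.932
G1 X172.683 Y5.890
G00 X10.675 Y94.697
M4 S889
G1 X128.591 Y94.697 F1495
G1 X128.591 Y35.916
G1 X10.675 Y35.916
G1 X10.675 Y94.697
M5
G00 X0.000 Y0.000

1 u = 1 mm; y_m = 152.396 − y.

[1] `<path>` quadratic bezier, #ff0000→cut S889 F1495: (204.854,103.892) → (195.665,104.620) → (179.391,107.735) → (156.031,113.238) → (125.586,121.129)

[2] `<line>` line segment, #000000→engrave S223 F3418: (8.307,60.588) → (166.649,133.119)

[3] `<polyline>` open polyline, #000000→engrave S223 F3418: (97.245,13.120) → (183.024,75.967) → (34.978,119.643) → (101.744,95.180) → (58.434,101.932) → (172.683,5.890)

[4] `<polygon>` rectangle, #ff0000→cut S889 F1495: (10.675,94.697) → (128.591,94.697) → (128.591,35.916) → (10.675,35.916) → (10.675,94.697) (closed)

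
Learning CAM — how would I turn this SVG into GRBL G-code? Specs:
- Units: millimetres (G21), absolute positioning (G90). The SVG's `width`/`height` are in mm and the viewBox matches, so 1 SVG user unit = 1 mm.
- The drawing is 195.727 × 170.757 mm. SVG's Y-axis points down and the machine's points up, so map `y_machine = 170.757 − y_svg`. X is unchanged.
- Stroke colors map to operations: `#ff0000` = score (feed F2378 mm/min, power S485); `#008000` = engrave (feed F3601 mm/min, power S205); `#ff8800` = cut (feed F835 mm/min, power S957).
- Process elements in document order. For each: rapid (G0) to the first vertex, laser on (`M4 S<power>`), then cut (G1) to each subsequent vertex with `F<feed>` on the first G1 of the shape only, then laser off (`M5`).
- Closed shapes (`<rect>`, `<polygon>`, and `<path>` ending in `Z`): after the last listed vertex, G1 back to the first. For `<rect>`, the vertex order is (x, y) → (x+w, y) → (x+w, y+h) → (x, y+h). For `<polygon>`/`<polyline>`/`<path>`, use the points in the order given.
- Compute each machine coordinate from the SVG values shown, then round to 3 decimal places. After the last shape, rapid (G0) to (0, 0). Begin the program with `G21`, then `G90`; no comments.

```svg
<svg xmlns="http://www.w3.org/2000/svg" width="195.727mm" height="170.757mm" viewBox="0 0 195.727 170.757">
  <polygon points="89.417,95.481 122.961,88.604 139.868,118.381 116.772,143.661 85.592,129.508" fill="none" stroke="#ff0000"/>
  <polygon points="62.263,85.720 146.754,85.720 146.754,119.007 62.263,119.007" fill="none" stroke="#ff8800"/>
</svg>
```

G21
G90
G0 X89.417 Y75.276
M4 S485
G1 X122.961 Y82.153 F2378
G1 X139.868 Y52.376
G1 X116.772 Y27.096
G1 X85.592 Y41.249
G1 X89.417 Y75.276
M5
G0 X62.263 Y85.037
M4 S957
G1 X146.754 Y85.037 F835
G1 X146.754 Y51.750
G1 X62.263 Y51.750
G1 X62.263 Y85.037
M5
G0 X0.000 Y0.000

viewBox `0 0 195.727 170.757` with mm width/height → 1 unit = 1 mm. Flip: y_m = 170.757 − y_svg.

**Shape 1** — `<polygon>` regular polygon, stroke `#ff0000` → score (S485, F2378). Machine vertices: (89.417,75.276) → (122.961,82.153) → (139.868,52.376) → (116.772,27.096) → (85.592,41.249) → (89.417,75.276). Closed: final G1 returns to the first vertex.

**Shape 2** — `<polygon>` rectangle, stroke `#ff8800` → cut (S957, F835). Machine vertices: (62.263,85.037) → (146.754,85.037) → (146.754,51.750) → (62.263,51.750) → (62.263,85.037). Closed: final G1 returns to the first vertex.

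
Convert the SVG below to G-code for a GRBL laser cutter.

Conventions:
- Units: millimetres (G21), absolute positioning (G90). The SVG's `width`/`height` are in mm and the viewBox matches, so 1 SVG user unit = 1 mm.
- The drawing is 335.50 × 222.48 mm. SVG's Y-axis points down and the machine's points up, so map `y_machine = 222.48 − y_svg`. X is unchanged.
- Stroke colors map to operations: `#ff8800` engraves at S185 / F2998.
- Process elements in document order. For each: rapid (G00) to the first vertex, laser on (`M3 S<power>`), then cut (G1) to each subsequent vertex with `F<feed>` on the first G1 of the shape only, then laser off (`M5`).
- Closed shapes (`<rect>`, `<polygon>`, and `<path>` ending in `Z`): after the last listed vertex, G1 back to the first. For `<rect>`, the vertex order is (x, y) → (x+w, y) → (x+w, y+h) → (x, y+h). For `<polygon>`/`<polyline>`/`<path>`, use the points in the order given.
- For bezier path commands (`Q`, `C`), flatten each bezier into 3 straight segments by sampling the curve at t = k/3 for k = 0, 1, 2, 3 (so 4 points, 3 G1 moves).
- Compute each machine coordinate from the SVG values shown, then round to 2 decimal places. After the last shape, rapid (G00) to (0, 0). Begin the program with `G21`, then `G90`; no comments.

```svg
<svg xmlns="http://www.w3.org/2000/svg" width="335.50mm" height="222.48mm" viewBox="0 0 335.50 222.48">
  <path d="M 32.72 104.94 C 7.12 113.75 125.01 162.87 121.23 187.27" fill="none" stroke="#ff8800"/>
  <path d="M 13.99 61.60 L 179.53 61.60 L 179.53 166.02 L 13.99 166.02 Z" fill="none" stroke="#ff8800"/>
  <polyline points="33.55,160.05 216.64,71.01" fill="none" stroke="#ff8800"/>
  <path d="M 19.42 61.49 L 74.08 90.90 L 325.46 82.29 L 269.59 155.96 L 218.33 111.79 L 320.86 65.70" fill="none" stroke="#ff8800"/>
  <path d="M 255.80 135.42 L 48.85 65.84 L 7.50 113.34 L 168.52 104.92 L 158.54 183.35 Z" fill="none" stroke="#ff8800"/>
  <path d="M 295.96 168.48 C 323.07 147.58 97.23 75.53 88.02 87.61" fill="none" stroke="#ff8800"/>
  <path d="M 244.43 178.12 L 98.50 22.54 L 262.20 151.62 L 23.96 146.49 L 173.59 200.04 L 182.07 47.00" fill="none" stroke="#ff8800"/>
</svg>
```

G21
G90
G00 X32.72 Y117.54
M3 S185
G1 X45.13 Y97.70 F2998
G1 X94.27 Y65.44
G1 X121.23 Y35.21
M5
G00 X13.99 Y160.88
M3 S185
G1 X179.53 Y160.88 F2998
G1 X179.53 Y56.46
G1 X13.99 Y56.46
G1 X13.99 Y160.88
M5
G00 X33.55 Y62.43
M3 S185
G1 X216.64 Y151.47 F2998
M5
G00 X19.42 Y160.99
M3 S185
G1 X74.08 Y131.58 F2998
G1 X325.46 Y140.19
G1 X269.59 Y66.52
G1 X218.33 Y110.69
G1 X320.86 Y156.78
M5
G00 X255.80 Y87.06
M3 S185
G1 X48.85 Y156.64 F2998
G1 X7.50 Y109.14
G1 X168.52 Y117.56
G1 X158.54 Y39.13
G1 X255.80 Y87.06
M5
G00 X295.96 Y54.00
M3 S185
G1 X256.15 Y86.94 F2998
G1 X152.05 Y123.92
G1 X88.02 Y134.87
M5
G00 X244.43 Y44.36
M3 S185
G1 X98.50 Y199.94 F2998
G1 X262.20 Y70.86
G1 X23.96 Y75.99
G1 X173.59 Y22.44
G1 X182.07 Y175.48
M5
G00 X0.00 Y0.00

Since the viewBox matches the mm dimensions, user units are millimetres directly. The only transform is the Y-flip y_m = 222.48 − y_svg.

Shape 1 is a cubic bezier drawn with `<path>`. Its stroke #ff8800 means engrave at S185, F2998. After flipping Y the toolpath is (32.72,117.54) → (45.13,97.70) → (94.27,65.44) → (121.23,35.21).

Shape 2 is a rectangle drawn with `<path>`. Its stroke #ff8800 means engrave at S185, F2998. After flipping Y the toolpath is (13.99,160.88) → (179.53,160.88) → (179.53,56.46) → (13.99,56.46) → (13.99,160.88), returning to the start.

Shape 3 is a line segment drawn with `<polyline>`. Its stroke #ff8800 means engrave at S185, F2998. After flipping Y the toolpath is (33.55,62.43) → (216.64,151.47).

Shape 4 is a open polyline drawn with `<path>`. Its stroke #ff8800 means engrave at S185, F2998. After flipping Y the toolpath is (19.42,160.99) → (74.08,131.58) → (325.46,140.19) → (269.59,66.52) → (218.33,110.69) → (320.86,156.78).

Shape 5 is a closed polygon drawn with `<path>`. Its stroke #ff8800 means engrave at S185, F2998. After flipping Y the toolpath is (255.80,87.06) → (48.85,156.64) → (7.50,109.14) → (168.52,117.56) → (158.54,39.13) → (255.80,87.06), returning to the start.

Shape 6 is a cubic bezier drawn with `<path>`. Its stroke #ff8800 means engrave at S185, F2998. After flipping Y the toolpath is (295.96,54.00) → (256.15,86.94) → (152.05,123.92) → (88.02,134.87).

Shape 7 is a open polyline drawn with `<path>`. Its stroke #ff8800 means engrave at S185, F2998. After flipping Y the toolpath is (244.43,44.36) → (98.50,199.94) → (262.20,70.86) → (23.96,75.99) → (173.59,22.44) → (182.07,175.48).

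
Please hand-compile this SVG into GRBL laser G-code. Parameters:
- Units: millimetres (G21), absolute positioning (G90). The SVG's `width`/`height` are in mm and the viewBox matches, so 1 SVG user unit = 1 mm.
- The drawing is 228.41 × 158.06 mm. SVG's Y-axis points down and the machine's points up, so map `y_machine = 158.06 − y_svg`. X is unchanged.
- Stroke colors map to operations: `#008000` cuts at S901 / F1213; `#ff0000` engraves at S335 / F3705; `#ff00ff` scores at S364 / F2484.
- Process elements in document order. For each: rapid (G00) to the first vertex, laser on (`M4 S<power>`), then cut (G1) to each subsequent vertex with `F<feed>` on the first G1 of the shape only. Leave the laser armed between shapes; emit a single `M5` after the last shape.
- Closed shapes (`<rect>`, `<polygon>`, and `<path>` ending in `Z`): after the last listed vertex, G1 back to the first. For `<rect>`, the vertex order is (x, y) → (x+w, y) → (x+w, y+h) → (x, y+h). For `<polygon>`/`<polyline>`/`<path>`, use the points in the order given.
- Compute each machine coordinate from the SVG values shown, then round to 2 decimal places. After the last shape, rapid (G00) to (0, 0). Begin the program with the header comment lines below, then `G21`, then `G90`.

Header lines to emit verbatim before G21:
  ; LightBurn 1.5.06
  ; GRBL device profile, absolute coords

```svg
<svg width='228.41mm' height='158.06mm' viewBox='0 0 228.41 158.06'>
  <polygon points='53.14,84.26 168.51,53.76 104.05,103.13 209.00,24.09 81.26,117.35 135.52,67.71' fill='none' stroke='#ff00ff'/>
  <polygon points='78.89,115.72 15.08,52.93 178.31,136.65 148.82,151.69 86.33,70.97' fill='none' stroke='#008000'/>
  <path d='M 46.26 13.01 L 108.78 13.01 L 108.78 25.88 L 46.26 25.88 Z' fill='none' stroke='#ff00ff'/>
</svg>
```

viewBox `0 0 228.41 158.06` with mm width/height → 1 unit = 1 mm. Flip: y_m = 158.06 − y_svg.

**Shape 1** — `<polygon>` closed polygon, stroke `#ff00ff` → score (S364, F2484). Machine vertices: (53.14,73.80) → (168.51,104.30) → (104.05,54.93) → (209.00,133.97) → (81.26,40.71) → (135.52,90.35) → (53.14,73.80). Closed: final G1 returns to the first vertex.

**Shape 2** — `<polygon>` closed polygon, stroke `#008000` → cut (S901, F1213). Machine vertices: (78.89,42.34) → (15.08,105.13) → (178.31,21.41) → (148.82,6.37) → (86.33,87.09) → (78.89,42.34). Closed: final G1 returns to the first vertex.

**Shape 3** — `<path>` rectangle, stroke `#ff00ff` → score (S364, F2484). Machine vertices: (46.26,145.05) → (108.78,145.05) → (108.78,132.18) → (46.26,132.18) → (46.26,145.05). Closed: final G1 returns to the first vertex.

; LightBurn 1.5.06
; GRBL device profile, absolute coords
G21
G90
G00 X53.14 Y73.80
M4 S364
G1 X168.51 Y104.30 F2484
G1 X104.05 Y54.93
G1 X209.00 Y133.97
G1 X81.26 Y40.71
G1 X135.52 Y90.35
G1 X53.14 Y73.80
G00 X78.89 Y42.34
M4 S901
G1 X15.08 Y105.13 F1213
G1 X178.31 Y21.41
G1 X148.82 Y6.37
G1 X86.33 Y87.09
G1 X78.89 Y42.34
G00 X46.26 Y145.05
M4 S364
G1 X108.78 Y145.05 F2484
G1 X108.78 Y132.18
G1 X46.26 Y132.18
G1 X46.26 Y145.05
M5
G00 X0.00 Y0.00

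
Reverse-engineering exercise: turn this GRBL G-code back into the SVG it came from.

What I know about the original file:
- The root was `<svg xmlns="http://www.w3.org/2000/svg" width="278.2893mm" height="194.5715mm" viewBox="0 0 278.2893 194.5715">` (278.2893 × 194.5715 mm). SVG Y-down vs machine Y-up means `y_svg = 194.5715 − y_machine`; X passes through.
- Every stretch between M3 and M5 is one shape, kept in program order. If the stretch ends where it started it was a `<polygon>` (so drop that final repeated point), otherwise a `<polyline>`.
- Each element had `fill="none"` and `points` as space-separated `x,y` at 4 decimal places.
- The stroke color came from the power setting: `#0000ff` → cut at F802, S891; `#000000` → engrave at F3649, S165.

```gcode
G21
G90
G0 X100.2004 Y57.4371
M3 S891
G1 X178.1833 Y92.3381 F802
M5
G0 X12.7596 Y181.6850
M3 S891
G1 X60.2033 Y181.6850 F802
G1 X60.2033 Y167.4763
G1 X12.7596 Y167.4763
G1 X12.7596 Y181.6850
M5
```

y_svg = 194.5715 − y_m. Every run uses S891, so all elements get stroke `#0000ff` (cut).

[1] open run; points: 100.2004,137.1344 178.1833,102.2334

[2] closed run; points: 12.7596,12.8865 60.2033,12.8865 60.2033,27.0952 12.7596,27.0952

<svg xmlns="http://www.w3.org/2000/svg" width="278.2893mm" height="194.5715mm" viewBox="0 0 278.2893 194.5715">
  <polyline points="100.2004,137.1344 178.1833,102.2334" fill="none" stroke="#0000ff"/>
  <polygon points="12.7596,12.8865 60.2033,12.8865 60.2033,27.0952 12.7596,27.0952" fill="none" stroke="#0000ff"/>
</svg>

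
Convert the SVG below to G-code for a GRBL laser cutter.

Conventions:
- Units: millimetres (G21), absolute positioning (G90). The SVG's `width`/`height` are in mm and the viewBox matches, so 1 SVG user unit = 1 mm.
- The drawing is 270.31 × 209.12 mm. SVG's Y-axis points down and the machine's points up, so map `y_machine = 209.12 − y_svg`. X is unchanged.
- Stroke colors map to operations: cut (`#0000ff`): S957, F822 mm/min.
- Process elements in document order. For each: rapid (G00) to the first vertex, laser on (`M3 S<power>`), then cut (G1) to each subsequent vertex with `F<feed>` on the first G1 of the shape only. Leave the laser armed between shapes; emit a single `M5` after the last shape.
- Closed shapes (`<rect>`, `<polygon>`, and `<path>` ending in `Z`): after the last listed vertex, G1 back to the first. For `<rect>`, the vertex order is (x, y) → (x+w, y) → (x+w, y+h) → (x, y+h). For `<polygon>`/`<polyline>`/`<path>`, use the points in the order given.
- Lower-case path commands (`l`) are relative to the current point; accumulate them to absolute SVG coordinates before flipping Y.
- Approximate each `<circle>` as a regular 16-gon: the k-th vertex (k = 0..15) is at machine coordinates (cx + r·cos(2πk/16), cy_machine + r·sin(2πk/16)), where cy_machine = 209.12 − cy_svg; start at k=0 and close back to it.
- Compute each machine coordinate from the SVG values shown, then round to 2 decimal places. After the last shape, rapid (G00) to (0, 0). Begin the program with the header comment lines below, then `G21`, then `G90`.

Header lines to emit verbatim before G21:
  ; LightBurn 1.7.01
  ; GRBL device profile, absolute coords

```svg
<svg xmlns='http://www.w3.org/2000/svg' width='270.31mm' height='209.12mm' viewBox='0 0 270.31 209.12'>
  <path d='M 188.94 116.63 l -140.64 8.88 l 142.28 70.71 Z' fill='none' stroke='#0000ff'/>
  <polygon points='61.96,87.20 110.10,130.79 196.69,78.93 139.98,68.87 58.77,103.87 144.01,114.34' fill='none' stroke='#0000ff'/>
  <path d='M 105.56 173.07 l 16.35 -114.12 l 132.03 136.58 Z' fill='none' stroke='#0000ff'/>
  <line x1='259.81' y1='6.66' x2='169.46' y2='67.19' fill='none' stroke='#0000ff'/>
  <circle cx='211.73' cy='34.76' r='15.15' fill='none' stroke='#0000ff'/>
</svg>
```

; LightBurn 1.7.01
; GRBL device profile, absolute coords
G21
G90
G00 X188.94 Y92.49
M3 S957
G1 X48.30 Y83.61 F822
G1 X190.58 Y12.90
G1 X188.94 Y92.49
G00 X61.96 Y121.92
M3 S957
G1 X110.10 Y78.33 F822
G1 X196.69 Y130.19
G1 X139.98 Y140.25
G1 X58.77 Y105.25
G1 X144.01 Y94.78
G1 X61.96 Y121.92
G00 X105.56 Y36.05
M3 S957
G1 X121.91 Y150.17 F822
G1 X253.94 Y13.59
G1 X105.56 Y36.05
G00 X259.81 Y202.46
M3 S957
G1 X169.46 Y141.93 F822
G00 X226.88 Y174.36
M3 S957
G1 X225.73 Y180.16 F822
G1 X222.44 Y185.07
G1 X217.53 Y188.36
G1 X211.73 Y189.51
G1 X205.93 Y188.36
G1 X201.02 Y185.07
G1 X197.73 Y180.16
G1 X196.58 Y174.36
G1 X197.73 Y168.56
G1 X201.02 Y163.65
G1 X205.93 Y160.36
G1 X211.73 Y159.21
G1 X217.53 Y160.36
G1 X222.44 Y163.65
G1 X225.73 Y168.56
G1 X226.88 Y174.36
M5
G00 X0.00 Y0.00

1 u = 1 mm; y_m = 209.12 − y.

[1] `<path>` closed polygon, #0000ff→cut S957 F822: (188.94,92.49) → (48.30,83.61) → (190.58,12.90) → (188.94,92.49) (closed)

[2] `<polygon>` closed polygon, #0000ff→cut S957 F822: (61.96,121.92) → (110.10,78.33) → (196.69,130.19) → (139.98,140.25) → (58.77,105.25) → (144.01,94.78) → (61.96,121.92) (closed)

[3] `<path>` closed polygon, #0000ff→cut S957 F822: (105.56,36.05) → (121.91,150.17) → (253.94,13.59) → (105.56,36.05) (closed)

[4] `<line>` line segment, #0000ff→cut S957 F822: (259.81,202.46) → (169.46,141.93)

[5] `<circle>` circle, #0000ff→cut S957 F822: (226.88,174.36) → (225.73,180.16) → (222.44,185.07) → (217.53,188.36) → (211.73,189.51) → (205.93,188.36) → (201.02,185.07) → (197.73,180.16) → (196.58,174.36) → (197.73,168.56) → (201.02,163.65) → (205.93,160.36) → (211.73,159.21) → (217.53,160.36) → (222.44,163.65) → (225.73,168.56) → (226.88,174.36) (closed)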